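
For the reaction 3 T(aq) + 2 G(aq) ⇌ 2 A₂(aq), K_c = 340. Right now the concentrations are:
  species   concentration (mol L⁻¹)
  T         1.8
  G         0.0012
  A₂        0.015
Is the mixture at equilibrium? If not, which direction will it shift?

no; Q < K, reaction proceeds forward

Q_c = [A₂]² / ([T]³·[G]²) = (0.015)² / ((1.8)³·(0.0012)²) = 27
Q_c = 27 < K_c = 340: net forward reaction.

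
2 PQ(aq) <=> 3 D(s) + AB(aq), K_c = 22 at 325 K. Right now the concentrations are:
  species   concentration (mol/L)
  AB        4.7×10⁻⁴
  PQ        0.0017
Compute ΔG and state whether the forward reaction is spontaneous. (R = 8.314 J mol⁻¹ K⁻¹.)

ΔG = 5.41 kJ/mol; the forward reaction is non-spontaneous

(D is a pure solid — omitted from Q_c.)
Q_c = [AB] / [PQ]² = (4.7×10⁻⁴) / (0.0017)² = 163
ΔG = RT ln(Q_c/K_c) = (8.314 J mol⁻¹ K⁻¹)(325 K) × ln(163/22)
   = (2.702 kJ/mol)(2.003) = 5.41 kJ/mol
ΔG > 0, so the forward reaction is non-spontaneous (proceeds in reverse).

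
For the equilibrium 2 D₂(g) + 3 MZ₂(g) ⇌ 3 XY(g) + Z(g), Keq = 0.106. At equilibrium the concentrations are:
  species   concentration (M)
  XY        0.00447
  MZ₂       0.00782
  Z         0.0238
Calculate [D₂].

[D₂] = 0.205 M

At equilibrium, Keq = [XY]³·[Z] / ([D₂]²·[MZ₂]³) = 0.106.
(0.00447)³·(0.0238) / (([D₂])²·(0.00782)³) = 0.106
[D₂]² = 0.0419 ⇒ [D₂] = 0.205 M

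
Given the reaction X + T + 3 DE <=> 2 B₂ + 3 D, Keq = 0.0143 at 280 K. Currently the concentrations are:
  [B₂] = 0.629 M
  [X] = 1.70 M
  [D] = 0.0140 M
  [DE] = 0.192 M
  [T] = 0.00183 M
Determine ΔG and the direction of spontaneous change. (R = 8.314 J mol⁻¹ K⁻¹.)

Q = [B₂]²·[D]³ / ([X]·[T]·[DE]³) = (0.629)²·(0.0140)³ / ((1.70)·(0.00183)·(0.192)³) = 0.0493
ΔG = RT ln(Q/Keq) = (8.314 J mol⁻¹ K⁻¹)(280 K) × ln(0.0493/0.0143)
   = (2.328 kJ/mol)(1.238) = 2.88 kJ/mol
ΔG > 0, so the forward reaction is non-spontaneous (proceeds in reverse).

ΔG = 2.88 kJ/mol; the forward reaction is non-spontaneous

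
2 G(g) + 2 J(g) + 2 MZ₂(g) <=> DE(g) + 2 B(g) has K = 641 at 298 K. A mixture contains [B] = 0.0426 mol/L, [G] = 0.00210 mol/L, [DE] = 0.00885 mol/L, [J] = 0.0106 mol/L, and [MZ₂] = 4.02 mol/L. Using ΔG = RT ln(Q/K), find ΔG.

Q = [DE]·[B]² / ([G]²·[J]²·[MZ₂]²) = (0.00885)·(0.0426)² / ((0.00210)²·(0.0106)²·(4.02)²) = 2010
ΔG = RT ln(Q/K) = (8.314 J mol⁻¹ K⁻¹)(298 K) × ln(2010/641)
   = (2.478 kJ/mol)(1.143) = 2.83 kJ/mol
ΔG > 0, so the forward reaction is non-spontaneous (proceeds in reverse).

ΔG = 2.83 kJ/mol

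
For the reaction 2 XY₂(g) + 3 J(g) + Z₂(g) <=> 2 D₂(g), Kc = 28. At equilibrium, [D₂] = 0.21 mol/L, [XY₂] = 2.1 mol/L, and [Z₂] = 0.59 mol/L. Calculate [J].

[J] = 0.085 mol/L

At equilibrium, Kc = [D₂]² / ([XY₂]²·[J]³·[Z₂]) = 28.
(0.21)² / ((2.1)²·([J])³·(0.59)) = 28
[J]³ = 6.05×10⁻⁴ ⇒ [J] = 0.085 mol/L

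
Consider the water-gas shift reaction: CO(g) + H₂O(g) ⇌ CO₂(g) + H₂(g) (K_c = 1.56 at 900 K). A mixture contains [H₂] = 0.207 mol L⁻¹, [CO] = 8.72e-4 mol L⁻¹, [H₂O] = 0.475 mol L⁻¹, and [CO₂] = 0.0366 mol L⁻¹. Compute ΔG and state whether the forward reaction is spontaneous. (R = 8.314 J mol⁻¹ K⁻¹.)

Q_c = [CO₂]·[H₂] / ([CO]·[H₂O]) = (0.0366)·(0.207) / ((8.72e-4)·(0.475)) = 18.3
ΔG = RT ln(Q_c/K_c) = (8.314 J mol⁻¹ K⁻¹)(900 K) × ln(18.3/1.56)
   = (7.483 kJ/mol)(2.462) = 18.4 kJ/mol
ΔG > 0, so the forward reaction is non-spontaneous (proceeds in reverse).

ΔG = 18.4 kJ/mol; the forward reaction is non-spontaneous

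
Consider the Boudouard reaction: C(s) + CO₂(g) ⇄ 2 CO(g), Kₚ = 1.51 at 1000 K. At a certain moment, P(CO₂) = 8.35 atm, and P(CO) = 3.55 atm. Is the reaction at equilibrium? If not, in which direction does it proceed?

(C is a pure solid — omitted from Qₚ.)
Qₚ = P(CO)² / P(CO₂) = (3.55)² / (8.35) = 1.51
Qₚ = 1.51 = Kₚ, so the system is already at equilibrium.

no net change (already at equilibrium)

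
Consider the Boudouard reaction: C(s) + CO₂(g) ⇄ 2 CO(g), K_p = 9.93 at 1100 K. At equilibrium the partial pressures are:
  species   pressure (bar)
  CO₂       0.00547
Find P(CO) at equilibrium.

(C is a pure solid — omitted from K_p.)
At equilibrium, K_p = P(CO)² / P(CO₂) = 9.93.
(P(CO))² / (0.00547) = 9.93
P(CO)² = 0.0543 ⇒ P(CO) = 0.233 bar

P(CO) = 0.233 bar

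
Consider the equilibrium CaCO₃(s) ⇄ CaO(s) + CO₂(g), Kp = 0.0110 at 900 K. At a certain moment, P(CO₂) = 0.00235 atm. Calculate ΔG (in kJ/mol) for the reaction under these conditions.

ΔG = -11.5 kJ/mol

(CaCO₃, CaO are pure solids — omitted from Qp.)
Qp = P(CO₂) = 0.00235
ΔG = RT ln(Qp/Kp) = (8.314 J mol⁻¹ K⁻¹)(900 K) × ln(0.00235/0.0110)
   = (7.483 kJ/mol)(-1.543) = -11.5 kJ/mol
ΔG < 0, so the forward reaction is spontaneous (proceeds forward).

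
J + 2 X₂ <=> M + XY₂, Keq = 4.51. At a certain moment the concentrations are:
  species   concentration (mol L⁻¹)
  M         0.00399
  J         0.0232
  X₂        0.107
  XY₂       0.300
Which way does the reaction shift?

neither direction; the system is at equilibrium

Q = [M]·[XY₂] / ([J]·[X₂]²) = (0.00399)·(0.300) / ((0.0232)·(0.107)²) = 4.51
Q = 4.51 = Keq, so the system is already at equilibrium.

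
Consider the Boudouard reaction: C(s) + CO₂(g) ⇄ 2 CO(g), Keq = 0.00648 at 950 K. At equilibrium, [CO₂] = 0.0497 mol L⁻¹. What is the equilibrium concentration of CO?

(C is a pure solid — omitted from Keq.)
At equilibrium, Keq = [CO]² / [CO₂] = 0.00648.
([CO])² / (0.0497) = 0.00648
[CO]² = 3.22×10⁻⁴ ⇒ [CO] = 0.0179 mol L⁻¹

[CO] = 0.0179 mol L⁻¹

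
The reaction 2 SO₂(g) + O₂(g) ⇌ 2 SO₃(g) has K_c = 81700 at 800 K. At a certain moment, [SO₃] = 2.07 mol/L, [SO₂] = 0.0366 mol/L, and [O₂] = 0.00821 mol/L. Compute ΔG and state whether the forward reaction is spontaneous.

Q_c = [SO₃]² / ([SO₂]²·[O₂]) = (2.07)² / ((0.0366)²·(0.00821)) = 3.90e5
ΔG = RT ln(Q_c/K_c) = (8.314 J mol⁻¹ K⁻¹)(800 K) × ln(3.90e5/81700)
   = (6.651 kJ/mol)(1.563) = 10.4 kJ/mol
ΔG > 0, so the forward reaction is non-spontaneous (proceeds in reverse).

ΔG = 10.4 kJ/mol; the forward reaction is non-spontaneous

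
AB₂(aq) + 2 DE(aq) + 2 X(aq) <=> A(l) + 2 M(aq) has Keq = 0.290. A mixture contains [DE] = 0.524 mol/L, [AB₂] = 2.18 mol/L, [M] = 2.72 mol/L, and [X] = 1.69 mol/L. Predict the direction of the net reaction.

(A is a pure liquid — omitted from Q.)
Q = [M]² / ([AB₂]·[DE]²·[X]²) = (2.72)² / ((2.18)·(0.524)²·(1.69)²) = 4.33
Q = 4.33 > Keq = 0.290, so the reverse reaction proceeds.

toward reactants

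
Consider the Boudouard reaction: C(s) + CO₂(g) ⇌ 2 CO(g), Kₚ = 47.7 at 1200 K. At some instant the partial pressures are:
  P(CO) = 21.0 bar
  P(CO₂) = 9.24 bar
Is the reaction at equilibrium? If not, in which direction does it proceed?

(C is a pure solid — omitted from Qₚ.)
Qₚ = P(CO)² / P(CO₂) = (21.0)² / (9.24) = 47.7
Qₚ = 47.7 = Kₚ, so the system is already at equilibrium.

no net change (already at equilibrium)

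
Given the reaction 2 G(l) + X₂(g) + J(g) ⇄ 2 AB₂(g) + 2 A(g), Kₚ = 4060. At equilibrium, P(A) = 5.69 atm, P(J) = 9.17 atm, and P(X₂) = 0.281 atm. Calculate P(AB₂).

(G is a pure liquid — omitted from Kₚ.)
At equilibrium, Kₚ = P(AB₂)²·P(A)² / (P(X₂)·P(J)) = 4060.
(P(AB₂))²·(5.69)² / ((0.281)·(9.17)) = 4060
P(AB₂)² = 323 ⇒ P(AB₂) = 18.0 atm

P(AB₂) = 18.0 atm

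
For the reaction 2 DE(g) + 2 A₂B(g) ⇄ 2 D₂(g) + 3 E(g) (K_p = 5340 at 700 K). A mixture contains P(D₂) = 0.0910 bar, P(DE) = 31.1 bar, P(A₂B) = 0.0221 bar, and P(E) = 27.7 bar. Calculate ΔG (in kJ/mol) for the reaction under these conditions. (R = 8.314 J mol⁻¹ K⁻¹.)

Q_p = P(D₂)²·P(E)³ / (P(DE)²·P(A₂B)²) = (0.0910)²·(27.7)³ / ((31.1)²·(0.0221)²) = 373
ΔG = RT ln(Q_p/K_p) = (8.314 J mol⁻¹ K⁻¹)(700 K) × ln(373/5340)
   = (5.820 kJ/mol)(-2.661) = -15.5 kJ/mol
ΔG < 0, so the forward reaction is spontaneous (proceeds forward).

ΔG = -15.5 kJ/mol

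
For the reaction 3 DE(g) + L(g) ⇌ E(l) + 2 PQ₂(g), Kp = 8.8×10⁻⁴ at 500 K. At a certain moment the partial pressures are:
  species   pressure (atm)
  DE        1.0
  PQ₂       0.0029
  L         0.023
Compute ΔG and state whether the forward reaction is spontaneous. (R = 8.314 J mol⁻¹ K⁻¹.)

(E is a pure liquid — omitted from Qp.)
Qp = P(PQ₂)² / (P(DE)³·P(L)) = (0.0029)² / ((1.0)³·(0.023)) = 3.66×10⁻⁴
ΔG = RT ln(Qp/Kp) = (8.314 J mol⁻¹ K⁻¹)(500 K) × ln(3.66×10⁻⁴/8.8×10⁻⁴)
   = (4.157 kJ/mol)(-0.8773) = -3.65 kJ/mol
ΔG < 0, so the forward reaction is spontaneous (proceeds forward).

ΔG = -3.65 kJ/mol; the forward reaction is spontaneous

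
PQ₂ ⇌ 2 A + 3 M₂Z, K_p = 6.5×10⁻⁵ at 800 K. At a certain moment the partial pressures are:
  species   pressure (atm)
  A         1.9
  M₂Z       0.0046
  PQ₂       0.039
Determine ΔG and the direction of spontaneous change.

Q_p = P(A)²·P(M₂Z)³ / P(PQ₂) = (1.9)²·(0.0046)³ / (0.039) = 9.01×10⁻⁶
ΔG = RT ln(Q_p/K_p) = (8.314 J mol⁻¹ K⁻¹)(800 K) × ln(9.01×10⁻⁶/6.5×10⁻⁵)
   = (6.651 kJ/mol)(-1.976) = -13.1 kJ/mol
ΔG < 0, so the forward reaction is spontaneous (proceeds forward).

ΔG = -13.1 kJ/mol; the forward reaction is spontaneous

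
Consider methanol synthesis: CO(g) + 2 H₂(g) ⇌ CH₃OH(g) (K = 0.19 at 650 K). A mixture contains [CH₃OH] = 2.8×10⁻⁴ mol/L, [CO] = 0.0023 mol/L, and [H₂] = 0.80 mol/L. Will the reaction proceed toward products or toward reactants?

neither direction; the system is at equilibrium

Q = [CH₃OH] / ([CO]·[H₂]²) = (2.8×10⁻⁴) / ((0.0023)·(0.80)²) = 0.19
Q = 0.19 = K, so the system is already at equilibrium.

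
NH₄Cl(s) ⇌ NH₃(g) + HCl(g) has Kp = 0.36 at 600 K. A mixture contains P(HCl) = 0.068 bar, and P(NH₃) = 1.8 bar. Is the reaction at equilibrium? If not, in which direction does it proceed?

forward (toward products)

(NH₄Cl is a pure solid — omitted from Qp.)
Qp = P(NH₃)·P(HCl) = (1.8)·(0.068) = 0.12
Qp = 0.12 < Kp = 0.36, so the forward reaction proceeds.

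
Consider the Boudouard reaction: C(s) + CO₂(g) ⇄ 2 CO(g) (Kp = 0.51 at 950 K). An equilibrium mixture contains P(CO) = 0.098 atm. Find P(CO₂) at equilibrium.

(C is a pure solid — omitted from Kp.)
At equilibrium, Kp = P(CO)² / P(CO₂) = 0.51.
(0.098)² / (P(CO₂)) = 0.51
P(CO₂) = 0.0188 = 0.019 atm

P(CO₂) = 0.019 atm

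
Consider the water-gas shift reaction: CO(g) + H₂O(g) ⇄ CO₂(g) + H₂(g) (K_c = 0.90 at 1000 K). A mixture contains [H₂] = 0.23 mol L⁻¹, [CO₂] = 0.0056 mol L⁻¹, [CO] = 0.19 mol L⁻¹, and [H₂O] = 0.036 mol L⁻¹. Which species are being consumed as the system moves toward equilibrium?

CO, H₂O (reactants)

Q_c = [CO₂]·[H₂] / ([CO]·[H₂O]) = (0.0056)·(0.23) / ((0.19)·(0.036)) = 0.19
Q_c = 0.19 < K_c = 0.90: net forward reaction.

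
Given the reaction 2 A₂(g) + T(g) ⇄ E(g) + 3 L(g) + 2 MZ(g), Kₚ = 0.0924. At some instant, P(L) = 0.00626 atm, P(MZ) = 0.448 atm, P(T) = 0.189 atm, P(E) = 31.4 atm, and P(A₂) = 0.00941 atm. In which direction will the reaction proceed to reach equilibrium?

no net change (already at equilibrium)

Qₚ = P(E)·P(L)³·P(MZ)² / (P(A₂)²·P(T)) = (31.4)·(0.00626)³·(0.448)² / ((0.00941)²·(0.189)) = 0.0924
Qₚ = 0.0924 = Kₚ, so the system is already at equilibrium.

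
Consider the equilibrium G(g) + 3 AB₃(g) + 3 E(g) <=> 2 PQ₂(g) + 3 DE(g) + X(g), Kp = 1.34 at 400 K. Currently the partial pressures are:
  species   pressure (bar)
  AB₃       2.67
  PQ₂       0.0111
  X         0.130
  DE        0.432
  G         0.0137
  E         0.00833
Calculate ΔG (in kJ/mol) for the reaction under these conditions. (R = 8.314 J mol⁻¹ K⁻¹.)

Qp = P(PQ₂)²·P(DE)³·P(X) / (P(G)·P(AB₃)³·P(E)³) = (0.0111)²·(0.432)³·(0.130) / ((0.0137)·(2.67)³·(0.00833)³) = 8.57
ΔG = RT ln(Qp/Kp) = (8.314 J mol⁻¹ K⁻¹)(400 K) × ln(8.57/1.34)
   = (3.326 kJ/mol)(1.856) = 6.17 kJ/mol
ΔG > 0, so the forward reaction is non-spontaneous (proceeds in reverse).

ΔG = 6.17 kJ/mol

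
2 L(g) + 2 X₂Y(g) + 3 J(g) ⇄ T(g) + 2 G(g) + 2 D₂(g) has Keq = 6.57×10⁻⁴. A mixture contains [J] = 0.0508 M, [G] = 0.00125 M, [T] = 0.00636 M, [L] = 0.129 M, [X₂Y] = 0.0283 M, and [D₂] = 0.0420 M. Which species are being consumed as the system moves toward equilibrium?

Q = [T]·[G]²·[D₂]² / ([L]²·[X₂Y]²·[J]³) = (0.00636)·(0.00125)²·(0.0420)² / ((0.129)²·(0.0283)²·(0.0508)³) = 0.0100
Q = 0.0100 > Keq = 6.57×10⁻⁴: net reverse reaction.

T, G, D₂ (products)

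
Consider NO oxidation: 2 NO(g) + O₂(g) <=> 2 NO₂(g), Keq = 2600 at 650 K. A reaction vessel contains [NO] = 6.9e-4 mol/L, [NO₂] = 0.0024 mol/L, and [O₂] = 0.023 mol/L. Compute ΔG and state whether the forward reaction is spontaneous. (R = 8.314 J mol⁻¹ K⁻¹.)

ΔG = -8.64 kJ/mol; the forward reaction is spontaneous

Q = [NO₂]² / ([NO]²·[O₂]) = (0.0024)² / ((6.9e-4)²·(0.023)) = 526
ΔG = RT ln(Q/Keq) = (8.314 J mol⁻¹ K⁻¹)(650 K) × ln(526/2600)
   = (5.404 kJ/mol)(-1.598) = -8.64 kJ/mol
ΔG < 0, so the forward reaction is spontaneous (proceeds forward).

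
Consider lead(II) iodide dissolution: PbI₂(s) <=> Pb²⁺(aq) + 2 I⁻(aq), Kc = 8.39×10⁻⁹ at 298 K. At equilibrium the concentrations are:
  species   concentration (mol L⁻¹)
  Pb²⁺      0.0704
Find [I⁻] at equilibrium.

[I⁻] = 3.45×10⁻⁴ mol L⁻¹

(PbI₂ is a pure solid — omitted from Kc.)
At equilibrium, Kc = [Pb²⁺]·[I⁻]² = 8.39×10⁻⁹.
(0.0704)·([I⁻])² = 8.39×10⁻⁹
[I⁻]² = 1.19×10⁻⁷ ⇒ [I⁻] = 3.45×10⁻⁴ mol L⁻¹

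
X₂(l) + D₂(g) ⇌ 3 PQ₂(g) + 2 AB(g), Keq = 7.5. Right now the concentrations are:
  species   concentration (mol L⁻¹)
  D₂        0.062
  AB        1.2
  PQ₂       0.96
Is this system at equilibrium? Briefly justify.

(X₂ is a pure liquid — omitted from Q.)
Q = [PQ₂]³·[AB]² / [D₂] = (0.96)³·(1.2)² / (0.062) = 21
Q = 21 > Keq = 7.5: net reverse reaction.

no; Q > K, reaction proceeds in reverse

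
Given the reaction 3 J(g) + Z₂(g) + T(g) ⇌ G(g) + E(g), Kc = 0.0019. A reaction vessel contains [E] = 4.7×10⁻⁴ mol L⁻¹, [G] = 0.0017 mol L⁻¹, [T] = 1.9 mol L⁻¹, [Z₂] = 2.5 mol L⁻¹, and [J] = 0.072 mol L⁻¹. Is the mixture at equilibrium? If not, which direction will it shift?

no; Q < K, reaction proceeds forward

Qc = [G]·[E] / ([J]³·[Z₂]·[T]) = (0.0017)·(4.7×10⁻⁴) / ((0.072)³·(2.5)·(1.9)) = 4.5×10⁻⁴
Qc = 4.5×10⁻⁴ < Kc = 0.0019: net forward reaction.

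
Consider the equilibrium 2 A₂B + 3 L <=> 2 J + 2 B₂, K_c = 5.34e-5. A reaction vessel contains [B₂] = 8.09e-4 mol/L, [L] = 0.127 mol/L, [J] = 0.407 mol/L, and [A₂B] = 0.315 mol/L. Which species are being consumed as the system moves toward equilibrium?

Q_c = [J]²·[B₂]² / ([A₂B]²·[L]³) = (0.407)²·(8.09e-4)² / ((0.315)²·(0.127)³) = 5.33e-4
Q_c = 5.33e-4 > K_c = 5.34e-5: net reverse reaction.

J, B₂ (products)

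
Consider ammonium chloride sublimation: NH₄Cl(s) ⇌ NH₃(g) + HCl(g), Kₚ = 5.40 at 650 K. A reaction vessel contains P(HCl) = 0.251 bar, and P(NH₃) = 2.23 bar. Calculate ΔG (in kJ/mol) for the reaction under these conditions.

ΔG = -12.2 kJ/mol

(NH₄Cl is a pure solid — omitted from Qₚ.)
Qₚ = P(NH₃)·P(HCl) = (2.23)·(0.251) = 0.560
ΔG = RT ln(Qₚ/Kₚ) = (8.314 J mol⁻¹ K⁻¹)(650 K) × ln(0.560/5.40)
   = (5.404 kJ/mol)(-2.266) = -12.2 kJ/mol
ΔG < 0, so the forward reaction is spontaneous (proceeds forward).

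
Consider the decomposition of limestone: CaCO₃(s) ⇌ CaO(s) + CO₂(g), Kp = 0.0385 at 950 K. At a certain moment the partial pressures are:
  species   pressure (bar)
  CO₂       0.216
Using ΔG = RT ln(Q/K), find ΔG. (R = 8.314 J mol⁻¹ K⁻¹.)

ΔG = 13.6 kJ/mol

(CaCO₃, CaO are pure solids — omitted from Qp.)
Qp = P(CO₂) = 0.216
ΔG = RT ln(Qp/Kp) = (8.314 J mol⁻¹ K⁻¹)(950 K) × ln(0.216/0.0385)
   = (7.898 kJ/mol)(1.725) = 13.6 kJ/mol
ΔG > 0, so the forward reaction is non-spontaneous (proceeds in reverse).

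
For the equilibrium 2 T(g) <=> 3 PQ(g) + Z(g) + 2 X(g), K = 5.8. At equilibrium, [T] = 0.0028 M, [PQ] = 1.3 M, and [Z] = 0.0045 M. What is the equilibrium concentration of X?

[X] = 0.068 M

At equilibrium, K = [PQ]³·[Z]·[X]² / [T]² = 5.8.
(1.3)³·(0.0045)·([X])² / (0.0028)² = 5.8
[X]² = 0.00460 ⇒ [X] = 0.068 M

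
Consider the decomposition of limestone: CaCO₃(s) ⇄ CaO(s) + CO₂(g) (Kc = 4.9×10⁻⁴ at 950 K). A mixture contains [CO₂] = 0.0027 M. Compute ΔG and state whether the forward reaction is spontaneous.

(CaCO₃, CaO are pure solids — omitted from Qc.)
Qc = [CO₂] = 0.00270
ΔG = RT ln(Qc/Kc) = (8.314 J mol⁻¹ K⁻¹)(950 K) × ln(0.00270/4.9×10⁻⁴)
   = (7.898 kJ/mol)(1.707) = 13.5 kJ/mol
ΔG > 0, so the forward reaction is non-spontaneous (proceeds in reverse).

ΔG = 13.5 kJ/mol; the forward reaction is non-spontaneous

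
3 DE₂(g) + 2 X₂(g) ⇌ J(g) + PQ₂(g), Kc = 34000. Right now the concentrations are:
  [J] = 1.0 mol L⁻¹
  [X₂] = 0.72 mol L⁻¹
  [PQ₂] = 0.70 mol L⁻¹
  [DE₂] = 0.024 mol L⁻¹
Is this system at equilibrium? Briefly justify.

no; Q > K, reaction proceeds in reverse

Qc = [J]·[PQ₂] / ([DE₂]³·[X₂]²) = (1.0)·(0.70) / ((0.024)³·(0.72)²) = 98000
Qc = 98000 > Kc = 34000: net reverse reaction.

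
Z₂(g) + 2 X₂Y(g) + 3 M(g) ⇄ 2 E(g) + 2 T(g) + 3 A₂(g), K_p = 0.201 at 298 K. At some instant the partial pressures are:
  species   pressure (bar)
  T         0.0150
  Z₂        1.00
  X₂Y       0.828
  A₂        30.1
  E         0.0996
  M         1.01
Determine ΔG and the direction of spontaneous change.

Q_p = P(E)²·P(T)²·P(A₂)³ / (P(Z₂)·P(X₂Y)²·P(M)³) = (0.0996)²·(0.0150)²·(30.1)³ / ((1.00)·(0.828)²·(1.01)³) = 0.0862
ΔG = RT ln(Q_p/K_p) = (8.314 J mol⁻¹ K⁻¹)(298 K) × ln(0.0862/0.201)
   = (2.478 kJ/mol)(-0.8466) = -2.10 kJ/mol
ΔG < 0, so the forward reaction is spontaneous (proceeds forward).

ΔG = -2.10 kJ/mol; the forward reaction is spontaneous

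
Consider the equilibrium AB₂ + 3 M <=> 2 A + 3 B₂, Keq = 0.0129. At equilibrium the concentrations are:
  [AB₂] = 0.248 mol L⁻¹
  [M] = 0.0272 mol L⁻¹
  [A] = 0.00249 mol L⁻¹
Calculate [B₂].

[B₂] = 0.218 mol L⁻¹

At equilibrium, Keq = [A]²·[B₂]³ / ([AB₂]·[M]³) = 0.0129.
(0.00249)²·([B₂])³ / ((0.248)·(0.0272)³) = 0.0129
[B₂]³ = 0.0104 ⇒ [B₂] = 0.218 mol L⁻¹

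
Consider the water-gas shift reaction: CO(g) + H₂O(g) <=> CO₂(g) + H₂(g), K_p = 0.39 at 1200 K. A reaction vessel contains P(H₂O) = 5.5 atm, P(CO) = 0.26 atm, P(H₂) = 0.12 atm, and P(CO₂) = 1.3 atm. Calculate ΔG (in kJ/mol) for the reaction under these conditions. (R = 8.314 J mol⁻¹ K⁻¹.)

ΔG = -12.7 kJ/mol

Q_p = P(CO₂)·P(H₂) / (P(CO)·P(H₂O)) = (1.3)·(0.12) / ((0.26)·(5.5)) = 0.109
ΔG = RT ln(Q_p/K_p) = (8.314 J mol⁻¹ K⁻¹)(1200 K) × ln(0.109/0.39)
   = (9.977 kJ/mol)(-1.275) = -12.7 kJ/mol
ΔG < 0, so the forward reaction is spontaneous (proceeds forward).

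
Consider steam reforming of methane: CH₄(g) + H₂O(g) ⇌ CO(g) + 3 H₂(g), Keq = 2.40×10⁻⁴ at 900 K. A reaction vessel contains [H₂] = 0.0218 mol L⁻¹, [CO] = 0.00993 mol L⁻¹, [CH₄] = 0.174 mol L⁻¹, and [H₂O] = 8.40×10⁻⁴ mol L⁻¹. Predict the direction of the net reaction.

toward reactants

Q = [CO]·[H₂]³ / ([CH₄]·[H₂O]) = (0.00993)·(0.0218)³ / ((0.174)·(8.40×10⁻⁴)) = 7.04×10⁻⁴
Q = 7.04×10⁻⁴ > Keq = 2.40×10⁻⁴, so the reverse reaction proceeds.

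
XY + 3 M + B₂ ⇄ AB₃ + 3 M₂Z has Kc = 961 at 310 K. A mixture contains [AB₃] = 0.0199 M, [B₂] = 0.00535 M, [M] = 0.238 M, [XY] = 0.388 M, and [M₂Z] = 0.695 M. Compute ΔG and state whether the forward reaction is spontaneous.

ΔG = -3.59 kJ/mol; the forward reaction is spontaneous

Qc = [AB₃]·[M₂Z]³ / ([XY]·[M]³·[B₂]) = (0.0199)·(0.695)³ / ((0.388)·(0.238)³·(0.00535)) = 239
ΔG = RT ln(Qc/Kc) = (8.314 J mol⁻¹ K⁻¹)(310 K) × ln(239/961)
   = (2.577 kJ/mol)(-1.392) = -3.59 kJ/mol
ΔG < 0, so the forward reaction is spontaneous (proceeds forward).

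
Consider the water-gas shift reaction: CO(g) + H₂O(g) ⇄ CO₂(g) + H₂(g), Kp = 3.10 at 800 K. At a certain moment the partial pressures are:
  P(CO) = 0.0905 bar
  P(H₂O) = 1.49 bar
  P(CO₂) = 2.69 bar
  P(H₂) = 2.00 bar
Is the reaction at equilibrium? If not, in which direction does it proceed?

Qp = P(CO₂)·P(H₂) / (P(CO)·P(H₂O)) = (2.69)·(2.00) / ((0.0905)·(1.49)) = 39.9
Qp = 39.9 > Kp = 3.10, so the reverse reaction proceeds.

reverse (toward reactants)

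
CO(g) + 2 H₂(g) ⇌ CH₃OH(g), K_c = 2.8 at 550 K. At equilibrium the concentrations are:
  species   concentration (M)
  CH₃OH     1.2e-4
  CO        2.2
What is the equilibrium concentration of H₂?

At equilibrium, K_c = [CH₃OH] / ([CO]·[H₂]²) = 2.8.
(1.2e-4) / ((2.2)·([H₂])²) = 2.8
[H₂]² = 1.95e-5 ⇒ [H₂] = 0.0044 M

[H₂] = 0.0044 M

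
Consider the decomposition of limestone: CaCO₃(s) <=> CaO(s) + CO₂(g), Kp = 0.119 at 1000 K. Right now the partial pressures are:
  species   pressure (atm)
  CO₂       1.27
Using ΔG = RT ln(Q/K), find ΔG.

ΔG = 19.7 kJ/mol

(CaCO₃, CaO are pure solids — omitted from Qp.)
Qp = P(CO₂) = 1.27
ΔG = RT ln(Qp/Kp) = (8.314 J mol⁻¹ K⁻¹)(1000 K) × ln(1.27/0.119)
   = (8.314 kJ/mol)(2.368) = 19.7 kJ/mol
ΔG > 0, so the forward reaction is non-spontaneous (proceeds in reverse).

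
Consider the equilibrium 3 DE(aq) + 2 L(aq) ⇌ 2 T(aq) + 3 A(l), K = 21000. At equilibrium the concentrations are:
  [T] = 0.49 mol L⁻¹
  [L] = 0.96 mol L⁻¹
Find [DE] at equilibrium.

[DE] = 0.023 mol L⁻¹

(A is a pure liquid — omitted from K.)
At equilibrium, K = [T]² / ([DE]³·[L]²) = 21000.
(0.49)² / (([DE])³·(0.96)²) = 21000
[DE]³ = 1.24×10⁻⁵ ⇒ [DE] = 0.023 mol L⁻¹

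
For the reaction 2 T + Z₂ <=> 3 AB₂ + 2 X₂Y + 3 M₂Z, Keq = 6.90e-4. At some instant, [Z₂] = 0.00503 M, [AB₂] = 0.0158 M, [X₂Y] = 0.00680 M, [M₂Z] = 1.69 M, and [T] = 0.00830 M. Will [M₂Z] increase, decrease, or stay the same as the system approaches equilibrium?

Q = [AB₂]³·[X₂Y]²·[M₂Z]³ / ([T]²·[Z₂]) = (0.0158)³·(0.00680)²·(1.69)³ / ((0.00830)²·(0.00503)) = 0.00254
Q = 0.00254 > Keq = 6.90e-4: net reverse reaction.
M₂Z is a product, so it decreases.

decrease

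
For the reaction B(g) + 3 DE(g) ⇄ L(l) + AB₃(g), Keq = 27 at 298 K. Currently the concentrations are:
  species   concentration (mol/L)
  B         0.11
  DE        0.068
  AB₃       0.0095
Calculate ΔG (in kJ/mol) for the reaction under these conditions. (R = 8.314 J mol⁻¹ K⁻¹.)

ΔG = 5.75 kJ/mol

(L is a pure liquid — omitted from Q.)
Q = [AB₃] / ([B]·[DE]³) = (0.0095) / ((0.11)·(0.068)³) = 275
ΔG = RT ln(Q/Keq) = (8.314 J mol⁻¹ K⁻¹)(298 K) × ln(275/27)
   = (2.478 kJ/mol)(2.321) = 5.75 kJ/mol
ΔG > 0, so the forward reaction is non-spontaneous (proceeds in reverse).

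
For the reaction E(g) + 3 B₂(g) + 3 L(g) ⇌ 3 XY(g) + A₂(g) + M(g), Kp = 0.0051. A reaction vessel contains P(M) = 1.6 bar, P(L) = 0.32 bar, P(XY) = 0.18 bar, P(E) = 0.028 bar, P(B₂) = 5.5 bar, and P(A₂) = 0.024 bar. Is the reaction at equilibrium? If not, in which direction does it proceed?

Qp = P(XY)³·P(A₂)·P(M) / (P(E)·P(B₂)³·P(L)³) = (0.18)³·(0.024)·(1.6) / ((0.028)·(5.5)³·(0.32)³) = 0.0015
Qp = 0.0015 < Kp = 0.0051, so the forward reaction proceeds.

toward products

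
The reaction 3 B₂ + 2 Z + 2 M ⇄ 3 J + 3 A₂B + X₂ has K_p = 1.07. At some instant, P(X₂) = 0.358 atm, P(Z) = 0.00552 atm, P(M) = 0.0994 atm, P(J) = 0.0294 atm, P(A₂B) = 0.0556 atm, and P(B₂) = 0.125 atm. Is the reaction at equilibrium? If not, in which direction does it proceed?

Q_p = P(J)³·P(A₂B)³·P(X₂) / (P(B₂)³·P(Z)²·P(M)²) = (0.0294)³·(0.0556)³·(0.358) / ((0.125)³·(0.00552)²·(0.0994)²) = 2.66
Q_p = 2.66 > K_p = 1.07, so the reverse reaction proceeds.

reverse (toward reactants)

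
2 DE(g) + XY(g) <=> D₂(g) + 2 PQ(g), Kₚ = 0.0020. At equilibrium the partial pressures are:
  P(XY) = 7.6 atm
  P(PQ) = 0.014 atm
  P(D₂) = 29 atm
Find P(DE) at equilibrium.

At equilibrium, Kₚ = P(D₂)·P(PQ)² / (P(DE)²·P(XY)) = 0.0020.
(29)·(0.014)² / ((P(DE))²·(7.6)) = 0.0020
P(DE)² = 0.374 ⇒ P(DE) = 0.61 atm

P(DE) = 0.61 atm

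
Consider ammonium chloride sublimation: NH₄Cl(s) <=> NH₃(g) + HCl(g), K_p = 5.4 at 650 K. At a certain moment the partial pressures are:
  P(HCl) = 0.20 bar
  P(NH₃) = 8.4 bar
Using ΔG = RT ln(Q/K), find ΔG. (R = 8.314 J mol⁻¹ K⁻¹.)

ΔG = -6.31 kJ/mol

(NH₄Cl is a pure solid — omitted from Q_p.)
Q_p = P(NH₃)·P(HCl) = (8.4)·(0.20) = 1.68
ΔG = RT ln(Q_p/K_p) = (8.314 J mol⁻¹ K⁻¹)(650 K) × ln(1.68/5.4)
   = (5.404 kJ/mol)(-1.168) = -6.31 kJ/mol
ΔG < 0, so the forward reaction is spontaneous (proceeds forward).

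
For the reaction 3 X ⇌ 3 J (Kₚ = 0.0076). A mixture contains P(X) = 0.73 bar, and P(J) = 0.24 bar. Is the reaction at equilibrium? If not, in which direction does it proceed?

in the reverse direction

Qₚ = P(J)³ / P(X)³ = (0.24)³ / (0.73)³ = 0.036
Qₚ = 0.036 > Kₚ = 0.0076, so the reverse reaction proceeds.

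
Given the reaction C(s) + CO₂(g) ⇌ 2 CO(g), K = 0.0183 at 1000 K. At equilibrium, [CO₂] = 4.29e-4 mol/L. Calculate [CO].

[CO] = 0.00280 mol/L

(C is a pure solid — omitted from K.)
At equilibrium, K = [CO]² / [CO₂] = 0.0183.
([CO])² / (4.29e-4) = 0.0183
[CO]² = 7.85e-6 ⇒ [CO] = 0.00280 mol/L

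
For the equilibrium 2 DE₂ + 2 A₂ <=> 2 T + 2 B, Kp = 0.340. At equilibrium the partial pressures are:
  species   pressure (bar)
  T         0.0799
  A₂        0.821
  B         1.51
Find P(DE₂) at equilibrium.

At equilibrium, Kp = P(T)²·P(B)² / (P(DE₂)²·P(A₂)²) = 0.340.
(0.0799)²·(1.51)² / ((P(DE₂))²·(0.821)²) = 0.340
P(DE₂)² = 0.0635 ⇒ P(DE₂) = 0.252 bar

P(DE₂) = 0.252 bar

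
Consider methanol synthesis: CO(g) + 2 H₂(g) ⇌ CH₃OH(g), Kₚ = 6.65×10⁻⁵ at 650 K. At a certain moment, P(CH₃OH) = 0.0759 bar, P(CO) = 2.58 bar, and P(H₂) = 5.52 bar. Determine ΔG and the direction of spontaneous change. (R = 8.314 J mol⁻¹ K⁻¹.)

Qₚ = P(CH₃OH) / (P(CO)·P(H₂)²) = (0.0759) / ((2.58)·(5.52)²) = 9.65×10⁻⁴
ΔG = RT ln(Qₚ/Kₚ) = (8.314 J mol⁻¹ K⁻¹)(650 K) × ln(9.65×10⁻⁴/6.65×10⁻⁵)
   = (5.404 kJ/mol)(2.675) = 14.5 kJ/mol
ΔG > 0, so the forward reaction is non-spontaneous (proceeds in reverse).

ΔG = 14.5 kJ/mol; the forward reaction is non-spontaneous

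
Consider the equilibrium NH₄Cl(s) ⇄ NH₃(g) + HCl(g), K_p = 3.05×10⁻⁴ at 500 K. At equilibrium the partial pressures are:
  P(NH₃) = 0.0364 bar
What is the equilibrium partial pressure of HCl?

(NH₄Cl is a pure solid — omitted from K_p.)
At equilibrium, K_p = P(NH₃)·P(HCl) = 3.05×10⁻⁴.
(0.0364)·(P(HCl)) = 3.05×10⁻⁴
P(HCl) = 0.00838 bar

P(HCl) = 0.00838 bar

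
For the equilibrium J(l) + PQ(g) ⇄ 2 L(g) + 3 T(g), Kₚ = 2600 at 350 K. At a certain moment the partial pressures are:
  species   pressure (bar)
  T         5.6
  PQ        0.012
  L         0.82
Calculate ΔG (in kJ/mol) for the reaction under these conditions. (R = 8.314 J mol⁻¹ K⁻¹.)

(J is a pure liquid — omitted from Qₚ.)
Qₚ = P(L)²·P(T)³ / P(PQ) = (0.82)²·(5.6)³ / (0.012) = 9840
ΔG = RT ln(Qₚ/Kₚ) = (8.314 J mol⁻¹ K⁻¹)(350 K) × ln(9840/2600)
   = (2.910 kJ/mol)(1.331) = 3.87 kJ/mol
ΔG > 0, so the forward reaction is non-spontaneous (proceeds in reverse).

ΔG = 3.87 kJ/mol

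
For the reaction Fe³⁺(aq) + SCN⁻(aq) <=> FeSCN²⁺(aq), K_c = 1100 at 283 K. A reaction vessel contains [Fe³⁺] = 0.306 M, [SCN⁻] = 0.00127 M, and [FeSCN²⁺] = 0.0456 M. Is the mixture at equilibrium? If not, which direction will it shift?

Q_c = [FeSCN²⁺] / ([Fe³⁺]·[SCN⁻]) = (0.0456) / ((0.306)·(0.00127)) = 117
Q_c = 117 < K_c = 1100: net forward reaction.

no; Q < K, reaction proceeds forward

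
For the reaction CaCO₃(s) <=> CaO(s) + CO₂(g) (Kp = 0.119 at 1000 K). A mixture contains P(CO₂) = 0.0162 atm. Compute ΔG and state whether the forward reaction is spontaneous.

(CaCO₃, CaO are pure solids — omitted from Qp.)
Qp = P(CO₂) = 0.0162
ΔG = RT ln(Qp/Kp) = (8.314 J mol⁻¹ K⁻¹)(1000 K) × ln(0.0162/0.119)
   = (8.314 kJ/mol)(-1.994) = -16.6 kJ/mol
ΔG < 0, so the forward reaction is spontaneous (proceeds forward).

ΔG = -16.6 kJ/mol; the forward reaction is spontaneous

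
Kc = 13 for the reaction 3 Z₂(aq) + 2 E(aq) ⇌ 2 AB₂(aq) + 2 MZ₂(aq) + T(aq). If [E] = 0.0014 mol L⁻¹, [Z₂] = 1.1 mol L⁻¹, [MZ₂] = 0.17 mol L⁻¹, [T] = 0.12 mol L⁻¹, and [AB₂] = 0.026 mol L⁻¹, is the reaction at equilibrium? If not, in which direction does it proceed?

Qc = [AB₂]²·[MZ₂]²·[T] / ([Z₂]³·[E]²) = (0.026)²·(0.17)²·(0.12) / ((1.1)³·(0.0014)²) = 0.90
Qc = 0.90 < Kc = 13, so the forward reaction proceeds.

in the forward direction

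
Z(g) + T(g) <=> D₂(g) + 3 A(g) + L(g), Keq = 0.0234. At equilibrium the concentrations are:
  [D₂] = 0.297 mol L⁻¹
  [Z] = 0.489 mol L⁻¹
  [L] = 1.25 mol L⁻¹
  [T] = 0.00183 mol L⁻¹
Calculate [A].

At equilibrium, Keq = [D₂]·[A]³·[L] / ([Z]·[T]) = 0.0234.
(0.297)·([A])³·(1.25) / ((0.489)·(0.00183)) = 0.0234
[A]³ = 5.64×10⁻⁵ ⇒ [A] = 0.0384 mol L⁻¹

[A] = 0.0384 mol L⁻¹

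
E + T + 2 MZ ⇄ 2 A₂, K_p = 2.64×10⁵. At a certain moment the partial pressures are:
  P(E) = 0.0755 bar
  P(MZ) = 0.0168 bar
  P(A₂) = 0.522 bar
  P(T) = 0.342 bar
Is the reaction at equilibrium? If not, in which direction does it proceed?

Q_p = P(A₂)² / (P(E)·P(T)·P(MZ)²) = (0.522)² / ((0.0755)·(0.342)·(0.0168)²) = 37400
Q_p = 37400 < K_p = 2.64×10⁵, so the forward reaction proceeds.

to the right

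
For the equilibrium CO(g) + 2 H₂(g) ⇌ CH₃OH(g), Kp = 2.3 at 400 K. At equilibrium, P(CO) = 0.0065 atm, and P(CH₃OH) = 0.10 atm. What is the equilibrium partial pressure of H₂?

P(H₂) = 2.6 atm

At equilibrium, Kp = P(CH₃OH) / (P(CO)·P(H₂)²) = 2.3.
(0.10) / ((0.0065)·(P(H₂))²) = 2.3
P(H₂)² = 6.69 ⇒ P(H₂) = 2.6 atm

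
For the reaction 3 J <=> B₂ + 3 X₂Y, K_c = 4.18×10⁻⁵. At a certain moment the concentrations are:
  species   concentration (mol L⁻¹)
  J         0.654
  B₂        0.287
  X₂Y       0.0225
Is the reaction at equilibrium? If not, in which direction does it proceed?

Q_c = [B₂]·[X₂Y]³ / [J]³ = (0.287)·(0.0225)³ / (0.654)³ = 1.17×10⁻⁵
Q_c = 1.17×10⁻⁵ < K_c = 4.18×10⁻⁵, so the forward reaction proceeds.

forward (toward products)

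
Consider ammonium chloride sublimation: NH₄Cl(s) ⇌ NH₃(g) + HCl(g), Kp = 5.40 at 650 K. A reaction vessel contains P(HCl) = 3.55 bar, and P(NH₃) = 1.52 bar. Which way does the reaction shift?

neither direction; the system is at equilibrium

(NH₄Cl is a pure solid — omitted from Qp.)
Qp = P(NH₃)·P(HCl) = (1.52)·(3.55) = 5.40
Qp = 5.40 = Kp, so the system is already at equilibrium.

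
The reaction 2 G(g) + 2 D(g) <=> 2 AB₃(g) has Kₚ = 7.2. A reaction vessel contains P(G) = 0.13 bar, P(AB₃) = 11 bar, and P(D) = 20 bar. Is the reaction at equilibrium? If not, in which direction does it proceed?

Qₚ = P(AB₃)² / (P(G)²·P(D)²) = (11)² / ((0.13)²·(20)²) = 18
Qₚ = 18 > Kₚ = 7.2, so the reverse reaction proceeds.

to the left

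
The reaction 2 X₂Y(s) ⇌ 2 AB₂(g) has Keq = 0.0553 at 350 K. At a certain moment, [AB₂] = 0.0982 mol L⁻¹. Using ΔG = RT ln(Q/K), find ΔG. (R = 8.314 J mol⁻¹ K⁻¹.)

ΔG = -5.08 kJ/mol

(X₂Y is a pure solid — omitted from Q.)
Q = [AB₂]² = (0.0982)² = 0.00964
ΔG = RT ln(Q/Keq) = (8.314 J mol⁻¹ K⁻¹)(350 K) × ln(0.00964/0.0553)
   = (2.910 kJ/mol)(-1.747) = -5.08 kJ/mol
ΔG < 0, so the forward reaction is spontaneous (proceeds forward).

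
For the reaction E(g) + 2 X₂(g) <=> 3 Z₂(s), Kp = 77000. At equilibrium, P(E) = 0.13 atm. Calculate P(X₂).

(Z₂ is a pure solid — omitted from Kp.)
At equilibrium, Kp = 1 / (P(E)·P(X₂)²) = 77000.
1 / ((0.13)·(P(X₂))²) = 77000
P(X₂)² = 9.99×10⁻⁵ ⇒ P(X₂) = 0.010 atm

P(X₂) = 0.010 atm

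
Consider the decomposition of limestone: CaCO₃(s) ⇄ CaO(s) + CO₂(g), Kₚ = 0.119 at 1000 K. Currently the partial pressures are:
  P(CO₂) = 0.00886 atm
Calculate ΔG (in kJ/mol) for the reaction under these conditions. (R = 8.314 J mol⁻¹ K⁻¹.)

(CaCO₃, CaO are pure solids — omitted from Qₚ.)
Qₚ = P(CO₂) = 0.00886
ΔG = RT ln(Qₚ/Kₚ) = (8.314 J mol⁻¹ K⁻¹)(1000 K) × ln(0.00886/0.119)
   = (8.314 kJ/mol)(-2.598) = -21.6 kJ/mol
ΔG < 0, so the forward reaction is spontaneous (proceeds forward).

ΔG = -21.6 kJ/mol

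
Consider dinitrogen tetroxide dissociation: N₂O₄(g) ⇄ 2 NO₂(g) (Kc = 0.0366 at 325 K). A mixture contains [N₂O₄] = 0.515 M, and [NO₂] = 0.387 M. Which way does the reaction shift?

reverse (toward reactants)

Qc = [NO₂]² / [N₂O₄] = (0.387)² / (0.515) = 0.291
Qc = 0.291 > Kc = 0.0366, so the reverse reaction proceeds.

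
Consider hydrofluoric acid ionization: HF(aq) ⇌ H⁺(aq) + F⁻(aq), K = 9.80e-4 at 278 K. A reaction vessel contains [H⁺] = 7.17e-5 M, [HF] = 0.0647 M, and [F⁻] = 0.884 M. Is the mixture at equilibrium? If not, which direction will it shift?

yes, at equilibrium

Q = [H⁺]·[F⁻] / [HF] = (7.17e-5)·(0.884) / (0.0647) = 9.80e-4
Q = 9.80e-4 = K; the system is at equilibrium.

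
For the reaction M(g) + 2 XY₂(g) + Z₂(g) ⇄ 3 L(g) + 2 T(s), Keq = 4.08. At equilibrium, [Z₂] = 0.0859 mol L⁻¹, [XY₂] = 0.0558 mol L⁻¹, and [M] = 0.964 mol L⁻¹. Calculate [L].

[L] = 0.102 mol L⁻¹

(T is a pure solid — omitted from Keq.)
At equilibrium, Keq = [L]³ / ([M]·[XY₂]²·[Z₂]) = 4.08.
([L])³ / ((0.964)·(0.0558)²·(0.0859)) = 4.08
[L]³ = 0.00105 ⇒ [L] = 0.102 mol L⁻¹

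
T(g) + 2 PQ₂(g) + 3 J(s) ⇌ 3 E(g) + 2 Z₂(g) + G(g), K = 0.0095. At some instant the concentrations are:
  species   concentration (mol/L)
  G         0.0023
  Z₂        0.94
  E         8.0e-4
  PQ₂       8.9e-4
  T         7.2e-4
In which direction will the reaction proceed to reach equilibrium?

in the forward direction

(J is a pure solid — omitted from Q.)
Q = [E]³·[Z₂]²·[G] / ([T]·[PQ₂]²) = (8.0e-4)³·(0.94)²·(0.0023) / ((7.2e-4)·(8.9e-4)²) = 0.0018
Q = 0.0018 < K = 0.0095, so the forward reaction proceeds.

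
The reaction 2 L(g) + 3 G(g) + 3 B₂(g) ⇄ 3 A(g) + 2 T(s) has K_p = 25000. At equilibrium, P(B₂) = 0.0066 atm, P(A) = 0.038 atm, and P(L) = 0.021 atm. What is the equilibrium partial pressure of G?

P(G) = 2.6 atm

(T is a pure solid — omitted from K_p.)
At equilibrium, K_p = P(A)³ / (P(L)²·P(G)³·P(B₂)³) = 25000.
(0.038)³ / ((0.021)²·(P(G))³·(0.0066)³) = 25000
P(G)³ = 17.3 ⇒ P(G) = 2.6 atm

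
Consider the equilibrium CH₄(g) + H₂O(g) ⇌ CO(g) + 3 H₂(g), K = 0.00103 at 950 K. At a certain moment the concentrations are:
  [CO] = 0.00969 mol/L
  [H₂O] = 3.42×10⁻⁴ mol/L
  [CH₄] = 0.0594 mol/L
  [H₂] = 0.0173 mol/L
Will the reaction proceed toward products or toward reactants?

Q = [CO]·[H₂]³ / ([CH₄]·[H₂O]) = (0.00969)·(0.0173)³ / ((0.0594)·(3.42×10⁻⁴)) = 0.00247
Q = 0.00247 > K = 0.00103, so the reverse reaction proceeds.

to the left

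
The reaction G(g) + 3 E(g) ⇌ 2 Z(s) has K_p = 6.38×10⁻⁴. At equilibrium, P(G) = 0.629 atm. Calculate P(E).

P(E) = 13.6 atm

(Z is a pure solid — omitted from K_p.)
At equilibrium, K_p = 1 / (P(G)·P(E)³) = 6.38×10⁻⁴.
1 / ((0.629)·(P(E))³) = 6.38×10⁻⁴
P(E)³ = 2490 ⇒ P(E) = 13.6 atm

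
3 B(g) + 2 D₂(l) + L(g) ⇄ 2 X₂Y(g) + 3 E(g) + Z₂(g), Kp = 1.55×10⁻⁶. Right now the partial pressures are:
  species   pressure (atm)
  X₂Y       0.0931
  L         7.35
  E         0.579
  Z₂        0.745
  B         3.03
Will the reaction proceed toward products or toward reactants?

(D₂ is a pure liquid — omitted from Qp.)
Qp = P(X₂Y)²·P(E)³·P(Z₂) / (P(B)³·P(L)) = (0.0931)²·(0.579)³·(0.745) / ((3.03)³·(7.35)) = 6.13×10⁻⁶
Qp = 6.13×10⁻⁶ > Kp = 1.55×10⁻⁶, so the reverse reaction proceeds.

toward reactants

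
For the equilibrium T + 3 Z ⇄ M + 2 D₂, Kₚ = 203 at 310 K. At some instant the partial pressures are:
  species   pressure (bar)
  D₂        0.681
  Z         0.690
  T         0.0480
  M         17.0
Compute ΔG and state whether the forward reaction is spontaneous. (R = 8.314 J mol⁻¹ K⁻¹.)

ΔG = 2.32 kJ/mol; the forward reaction is non-spontaneous

Qₚ = P(M)·P(D₂)² / (P(T)·P(Z)³) = (17.0)·(0.681)² / ((0.0480)·(0.690)³) = 500
ΔG = RT ln(Qₚ/Kₚ) = (8.314 J mol⁻¹ K⁻¹)(310 K) × ln(500/203)
   = (2.577 kJ/mol)(0.9014) = 2.32 kJ/mol
ΔG > 0, so the forward reaction is non-spontaneous (proceeds in reverse).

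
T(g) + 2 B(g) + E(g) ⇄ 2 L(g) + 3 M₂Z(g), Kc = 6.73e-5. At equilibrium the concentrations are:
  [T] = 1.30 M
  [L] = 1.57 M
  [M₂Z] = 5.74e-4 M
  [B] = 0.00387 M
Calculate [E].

At equilibrium, Kc = [L]²·[M₂Z]³ / ([T]·[B]²·[E]) = 6.73e-5.
(1.57)²·(5.74e-4)³ / ((1.30)·(0.00387)²·([E])) = 6.73e-5
[E] = 0.356 M

[E] = 0.356 M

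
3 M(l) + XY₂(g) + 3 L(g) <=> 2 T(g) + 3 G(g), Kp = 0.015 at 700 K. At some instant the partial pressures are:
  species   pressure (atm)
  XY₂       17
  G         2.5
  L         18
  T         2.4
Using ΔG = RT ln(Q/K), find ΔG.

(M is a pure liquid — omitted from Qp.)
Qp = P(T)²·P(G)³ / (P(XY₂)·P(L)³) = (2.4)²·(2.5)³ / ((17)·(18)³) = 9.08×10⁻⁴
ΔG = RT ln(Qp/Kp) = (8.314 J mol⁻¹ K⁻¹)(700 K) × ln(9.08×10⁻⁴/0.015)
   = (5.820 kJ/mol)(-2.805) = -16.3 kJ/mol
ΔG < 0, so the forward reaction is spontaneous (proceeds forward).

ΔG = -16.3 kJ/mol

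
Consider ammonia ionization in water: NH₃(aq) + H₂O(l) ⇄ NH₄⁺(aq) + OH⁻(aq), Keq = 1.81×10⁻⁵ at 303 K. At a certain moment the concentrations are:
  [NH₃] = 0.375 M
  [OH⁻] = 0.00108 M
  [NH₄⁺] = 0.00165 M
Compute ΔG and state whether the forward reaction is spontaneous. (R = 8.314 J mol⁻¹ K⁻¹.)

ΔG = -3.37 kJ/mol; the forward reaction is spontaneous

(H₂O is a pure liquid — omitted from Q.)
Q = [NH₄⁺]·[OH⁻] / [NH₃] = (0.00165)·(0.00108) / (0.375) = 4.75×10⁻⁶
ΔG = RT ln(Q/Keq) = (8.314 J mol⁻¹ K⁻¹)(303 K) × ln(4.75×10⁻⁶/1.81×10⁻⁵)
   = (2.519 kJ/mol)(-1.338) = -3.37 kJ/mol
ΔG < 0, so the forward reaction is spontaneous (proceeds forward).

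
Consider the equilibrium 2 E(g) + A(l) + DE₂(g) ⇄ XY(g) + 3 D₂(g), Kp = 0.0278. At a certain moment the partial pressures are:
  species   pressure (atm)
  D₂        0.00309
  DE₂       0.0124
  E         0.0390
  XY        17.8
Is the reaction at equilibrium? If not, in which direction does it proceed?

(A is a pure liquid — omitted from Qp.)
Qp = P(XY)·P(D₂)³ / (P(E)²·P(DE₂)) = (17.8)·(0.00309)³ / ((0.0390)²·(0.0124)) = 0.0278
Qp = 0.0278 = Kp, so the system is already at equilibrium.

no net change (already at equilibrium)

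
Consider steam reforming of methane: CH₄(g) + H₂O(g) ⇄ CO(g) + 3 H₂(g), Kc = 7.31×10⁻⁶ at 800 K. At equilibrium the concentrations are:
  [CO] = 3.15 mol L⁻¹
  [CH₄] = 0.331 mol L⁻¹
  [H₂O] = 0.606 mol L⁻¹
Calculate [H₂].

At equilibrium, Kc = [CO]·[H₂]³ / ([CH₄]·[H₂O]) = 7.31×10⁻⁶.
(3.15)·([H₂])³ / ((0.331)·(0.606)) = 7.31×10⁻⁶
[H₂]³ = 4.65×10⁻⁷ ⇒ [H₂] = 0.00775 mol L⁻¹

[H₂] = 0.00775 mol L⁻¹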